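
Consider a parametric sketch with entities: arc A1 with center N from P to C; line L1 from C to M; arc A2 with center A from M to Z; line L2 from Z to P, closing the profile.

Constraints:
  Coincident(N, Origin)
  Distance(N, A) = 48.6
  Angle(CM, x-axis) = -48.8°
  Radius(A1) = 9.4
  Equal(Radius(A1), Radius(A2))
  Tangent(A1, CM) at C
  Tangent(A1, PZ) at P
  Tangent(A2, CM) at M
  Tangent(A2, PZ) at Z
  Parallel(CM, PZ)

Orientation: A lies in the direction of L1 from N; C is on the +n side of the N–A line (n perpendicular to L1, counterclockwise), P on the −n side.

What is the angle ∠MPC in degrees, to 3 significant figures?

68.9°

The slot axis is L1's direction at -48.8°, so u = (cos -48.8°, sin -48.8°) = (0.659, -0.752) and n = (−sin -48.8°, cos -48.8°) = (0.752, 0.659). N is at the origin and A lies 48.6 along u from N, so A = 48.6·u = (32.0, -36.6). Tangency of A1 to both parallel lines with radius 9.4 puts C and P at N ± 9.4·n: C = (7.07, 6.19), P = (-7.07, -6.19). Equal radii place M and Z the same way about A: M = A + 9.4·n = (39.1, -30.4), Z = A − 9.4·n = (24.9, -42.8). Then cos ∠MPC = PM·PC / (|PM||PC|), giving 68.9°.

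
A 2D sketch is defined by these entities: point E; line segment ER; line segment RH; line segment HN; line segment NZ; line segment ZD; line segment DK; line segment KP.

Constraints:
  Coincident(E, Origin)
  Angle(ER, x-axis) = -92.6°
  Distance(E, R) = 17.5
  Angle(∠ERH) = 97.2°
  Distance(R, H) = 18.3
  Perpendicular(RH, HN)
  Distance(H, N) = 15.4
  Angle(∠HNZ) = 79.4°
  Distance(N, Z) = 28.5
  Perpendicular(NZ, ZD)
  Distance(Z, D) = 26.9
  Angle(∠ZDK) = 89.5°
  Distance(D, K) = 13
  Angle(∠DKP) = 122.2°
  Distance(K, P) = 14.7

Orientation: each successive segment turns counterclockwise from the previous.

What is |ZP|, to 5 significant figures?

25.167

∠ZDK = 89.5° gives DK at 1.3000° from the x-axis; with |DK| = 13.0, K = (4.7354, -32.422). ∠DKP = 122.2° gives KP at 59.100° from the x-axis; with |KP| = 14.7, P = (12.284, -19.808). Then |ZP| = |P − Z| = 25.167.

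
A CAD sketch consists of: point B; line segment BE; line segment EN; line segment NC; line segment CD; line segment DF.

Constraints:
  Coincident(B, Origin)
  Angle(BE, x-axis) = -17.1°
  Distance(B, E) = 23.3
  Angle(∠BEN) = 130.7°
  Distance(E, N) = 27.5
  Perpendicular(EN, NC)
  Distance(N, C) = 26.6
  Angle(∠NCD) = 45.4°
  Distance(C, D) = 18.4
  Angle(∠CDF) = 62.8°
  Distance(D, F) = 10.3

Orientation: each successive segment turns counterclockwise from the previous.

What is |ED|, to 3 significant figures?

19.9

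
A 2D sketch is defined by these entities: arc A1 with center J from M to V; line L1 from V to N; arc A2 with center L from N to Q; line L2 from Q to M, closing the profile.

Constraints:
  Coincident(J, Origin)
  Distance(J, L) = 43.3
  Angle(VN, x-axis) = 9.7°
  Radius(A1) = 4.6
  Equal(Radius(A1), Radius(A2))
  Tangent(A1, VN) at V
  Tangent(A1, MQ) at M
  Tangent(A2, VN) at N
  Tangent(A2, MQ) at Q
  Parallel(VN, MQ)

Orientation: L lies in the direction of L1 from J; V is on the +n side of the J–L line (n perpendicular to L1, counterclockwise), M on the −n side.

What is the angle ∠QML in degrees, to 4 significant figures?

6.064°

Tangency of A1 to both parallel lines with radius 4.6 puts V and M at J ± 4.6·n: V = (-0.7751, 4.534), M = (0.7751, -4.534). Equal radii place N and Q the same way about L: N = L + 4.6·n = (41.91, 11.83), Q = L − 4.6·n = (43.46, 2.761). Then cos ∠QML = MQ·ML / (|MQ||ML|), giving 6.064°.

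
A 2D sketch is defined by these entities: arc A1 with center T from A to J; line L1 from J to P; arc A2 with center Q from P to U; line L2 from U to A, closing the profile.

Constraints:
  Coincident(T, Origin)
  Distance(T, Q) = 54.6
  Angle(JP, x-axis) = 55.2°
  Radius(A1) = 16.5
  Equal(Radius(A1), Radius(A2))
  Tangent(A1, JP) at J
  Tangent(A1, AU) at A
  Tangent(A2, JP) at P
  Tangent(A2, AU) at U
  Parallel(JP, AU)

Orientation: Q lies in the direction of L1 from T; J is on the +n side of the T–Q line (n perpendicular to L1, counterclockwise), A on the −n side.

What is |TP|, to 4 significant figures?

57.04

The slot axis is L1's direction at 55.2°, so u = (cos 55.2°, sin 55.2°) = (0.5707, 0.8211) and n = (−sin 55.2°, cos 55.2°) = (-0.8211, 0.5707). T is at the origin and Q lies 54.6 along u from T, so Q = 54.6·u = (31.16, 44.83). Tangency of A1 to both parallel lines with radius 16.5 puts J and A at T ± 16.5·n: J = (-13.55, 9.417), A = (13.55, -9.417). Equal radii place P and U the same way about Q: P = Q + 16.5·n = (17.61, 54.25), U = Q − 16.5·n = (44.71, 35.42). Then |TP| = |P − T| = 57.04.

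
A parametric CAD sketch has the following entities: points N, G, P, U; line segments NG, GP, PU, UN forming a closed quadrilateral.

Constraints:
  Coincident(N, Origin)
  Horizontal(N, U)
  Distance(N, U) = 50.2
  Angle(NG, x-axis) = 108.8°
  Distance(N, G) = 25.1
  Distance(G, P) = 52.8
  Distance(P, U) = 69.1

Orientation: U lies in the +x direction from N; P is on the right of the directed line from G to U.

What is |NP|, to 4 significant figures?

31.47

N is at the origin; NU is horizontal with |NU| = 50.2 and U in +x, so U = (50.2, 0). NG runs at 108.8° with |NG| = 25.1, so G = (-8.089, 23.76). P is determined by |GP| = 52.8 and |PU| = 69.1 together: it lies at the intersection of circle(G, 52.8) and circle(U, 69.1). With |GU| = 62.95, the foot of the radical line on GU is 15.69 from G and the perpendicular offset is √(52.8² − 15.69²) = 50.42. Taking the right-of-GU solution: P = (-12.59, -28.85).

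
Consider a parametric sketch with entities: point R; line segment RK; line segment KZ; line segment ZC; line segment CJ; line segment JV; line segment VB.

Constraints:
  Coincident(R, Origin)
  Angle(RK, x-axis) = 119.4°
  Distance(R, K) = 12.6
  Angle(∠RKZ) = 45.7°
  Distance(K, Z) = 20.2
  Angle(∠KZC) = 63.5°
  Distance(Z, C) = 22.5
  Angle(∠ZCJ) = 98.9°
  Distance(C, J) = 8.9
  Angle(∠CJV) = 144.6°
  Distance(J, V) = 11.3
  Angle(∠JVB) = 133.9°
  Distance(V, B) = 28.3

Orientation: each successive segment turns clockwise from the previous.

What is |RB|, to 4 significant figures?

30.06

R is at the origin; RK runs at 119.4° with length 12.6, so K = (-6.185, 10.98). ∠RKZ = 45.7° gives KZ at -14.90° from the x-axis; with |KZ| = 20.2, Z = (13.34, 5.783). ∠KZC = 63.5° gives ZC at -131.4° from the x-axis; with |ZC| = 22.5, C = (-1.544, -11.09). ∠ZCJ = 98.9° gives CJ at 147.5° from the x-axis; with |CJ| = 8.9, J = (-9.050, -6.312). ∠CJV = 144.6° gives JV at 112.1° from the x-axis; with |JV| = 11.3, V = (-13.30, 4.157). ∠JVB = 133.9° gives VB at 66.00° from the x-axis; with |VB| = 28.3, B = (-1.791, 30.01). Then |RB| = |B − R| = 30.06.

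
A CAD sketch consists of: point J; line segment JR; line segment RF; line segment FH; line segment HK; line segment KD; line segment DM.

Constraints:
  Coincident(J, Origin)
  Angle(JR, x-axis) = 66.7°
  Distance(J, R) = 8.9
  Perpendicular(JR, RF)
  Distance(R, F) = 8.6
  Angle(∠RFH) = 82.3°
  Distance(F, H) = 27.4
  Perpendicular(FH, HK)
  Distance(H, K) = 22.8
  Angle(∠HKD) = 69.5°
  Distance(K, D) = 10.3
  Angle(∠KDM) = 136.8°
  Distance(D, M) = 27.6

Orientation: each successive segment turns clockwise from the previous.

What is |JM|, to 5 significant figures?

13.627

J is at the origin; JR runs at 66.7° with length 8.9, so R = (3.5204, 8.1742). The perpendicularity gives RF at right angles to JR, so RF runs at -23.300°; with |RF| = 8.6, F = (11.419, 4.7725). ∠RFH = 82.3° gives FH at -121.00° from the x-axis; with |FH| = 27.4, H = (-2.6930, -18.714). The perpendicularity gives HK at right angles to FH, so HK runs at 149.00°; with |HK| = 22.8, K = (-22.236, -6.9710). ∠HKD = 69.5° gives KD at 38.500° from the x-axis; with |KD| = 10.3, D = (-14.176, -0.55913). ∠KDM = 136.8° gives DM at -4.7000° from the x-axis; with |DM| = 27.6, M = (13.332, -2.8206). Then |JM| = |M − J| = 13.627.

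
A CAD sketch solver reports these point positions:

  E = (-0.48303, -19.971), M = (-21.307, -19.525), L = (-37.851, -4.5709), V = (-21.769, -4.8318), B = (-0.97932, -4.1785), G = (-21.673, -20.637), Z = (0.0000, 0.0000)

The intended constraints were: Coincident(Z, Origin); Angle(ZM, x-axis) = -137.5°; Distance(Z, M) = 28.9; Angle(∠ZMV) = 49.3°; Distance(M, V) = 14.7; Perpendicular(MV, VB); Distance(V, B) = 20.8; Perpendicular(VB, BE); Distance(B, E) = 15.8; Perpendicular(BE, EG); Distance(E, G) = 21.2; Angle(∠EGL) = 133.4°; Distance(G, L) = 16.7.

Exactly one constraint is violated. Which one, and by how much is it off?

Distance(G, L) = 16.7 — off by 6.10.

Z = (0.00, 0.00) ✓; ZM at -137.5° ✓; |ZM| = 28.90 ✓; ∠ZMV = 49.30° ✓; |MV| = 14.70 ✓; ∠(MV, VB) = 90.00° ✓; |VB| = 20.80 ✓; ∠(VB, BE) = 90.00° ✓; |BE| = 15.80 ✓; ∠(BE, EG) = 90.00° ✓; |EG| = 21.20 ✓; ∠EGL = 133.4° ✓; |GL| = 22.80 ✗.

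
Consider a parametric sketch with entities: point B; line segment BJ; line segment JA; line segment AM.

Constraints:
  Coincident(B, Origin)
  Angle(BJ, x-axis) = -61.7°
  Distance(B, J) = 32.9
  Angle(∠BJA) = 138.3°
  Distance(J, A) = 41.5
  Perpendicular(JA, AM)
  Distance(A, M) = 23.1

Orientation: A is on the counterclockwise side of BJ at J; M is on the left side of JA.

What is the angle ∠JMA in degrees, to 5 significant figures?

60.899°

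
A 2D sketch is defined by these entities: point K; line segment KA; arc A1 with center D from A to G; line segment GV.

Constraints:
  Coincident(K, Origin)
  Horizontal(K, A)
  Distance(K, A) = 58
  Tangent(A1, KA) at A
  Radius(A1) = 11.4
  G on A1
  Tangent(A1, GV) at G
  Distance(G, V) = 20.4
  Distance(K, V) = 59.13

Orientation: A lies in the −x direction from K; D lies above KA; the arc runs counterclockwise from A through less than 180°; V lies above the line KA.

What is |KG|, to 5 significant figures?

48.385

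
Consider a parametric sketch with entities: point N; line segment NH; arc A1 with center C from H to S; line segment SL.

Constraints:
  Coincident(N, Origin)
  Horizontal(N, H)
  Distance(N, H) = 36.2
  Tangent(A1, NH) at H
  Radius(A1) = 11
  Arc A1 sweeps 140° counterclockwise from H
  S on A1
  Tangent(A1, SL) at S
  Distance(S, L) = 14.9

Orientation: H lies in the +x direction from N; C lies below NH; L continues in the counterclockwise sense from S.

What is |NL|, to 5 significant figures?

49.850

N is at the origin; N and H share the same y with |NH| = 36.2 and H on the +x side, so H = (36.200, 0.0000). A1 meets NH tangentially, so CH is at right angles to NH, so C = H + (0, -11) = (36.200, -11.000). On A1, H sits at bearing 90° from C; a 140° counterclockwise sweep puts S at bearing 230°, so S = C + 11.0·(cos 230°, sin 230°) = (29.129, -19.426). Since A1 is tangent to SL there, CS ⟂ SL, so SL runs along (−sin 230°, cos 230°); with |SL| = 14.9, L = (40.543, -29.004). Then |NL| = |L − N| = 49.850.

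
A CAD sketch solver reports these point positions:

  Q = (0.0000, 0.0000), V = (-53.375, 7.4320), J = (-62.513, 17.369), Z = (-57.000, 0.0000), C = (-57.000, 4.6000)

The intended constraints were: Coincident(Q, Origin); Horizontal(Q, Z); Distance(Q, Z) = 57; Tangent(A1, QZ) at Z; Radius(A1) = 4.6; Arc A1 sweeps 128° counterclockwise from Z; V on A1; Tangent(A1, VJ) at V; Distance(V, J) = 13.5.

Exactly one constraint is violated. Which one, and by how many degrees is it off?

Tangent(A1, VJ) at V — off by 4.60°.

Q = (0.00, 0.00) ✓; Q.y = 0.00, Z.y = 0.00 ✓; |QZ| = 57.00 ✓; ∠(CZ, ZQ) = 90.00° ✓; |CZ| = 4.600 ✓; bearing(C→V) − bearing(C→Z) = 128.0° ✓; |CV| = 4.600 ✓; ∠(CV, VJ) = 85.40° ✗; |VJ| = 13.50 ✓.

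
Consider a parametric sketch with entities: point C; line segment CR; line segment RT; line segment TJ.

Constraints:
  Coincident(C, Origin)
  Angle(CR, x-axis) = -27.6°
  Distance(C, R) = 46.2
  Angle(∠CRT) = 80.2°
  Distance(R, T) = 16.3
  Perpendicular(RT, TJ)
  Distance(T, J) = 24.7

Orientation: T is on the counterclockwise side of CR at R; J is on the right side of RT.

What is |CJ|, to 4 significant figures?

70.73

C is at the origin; CR runs at -27.6° with length 46.2, so R = 46.2·(cos -27.6°, sin -27.6°) = (40.94, -21.40). ∠CRT = 80.2°, so RT runs at -27.6° + (180° − 80.2°) = 72.20° from the x-axis; with |RT| = 16.3, T = R + 16.3·(cos 72.20°, sin 72.20°) = (45.93, -5.885). RT ⟂ TJ; with |TJ| = 24.7 on the right of RT, J = T + 24.7·(0.9521, -0.3057) = (69.44, -13.44). Then |CJ| = |J − C| = 70.73.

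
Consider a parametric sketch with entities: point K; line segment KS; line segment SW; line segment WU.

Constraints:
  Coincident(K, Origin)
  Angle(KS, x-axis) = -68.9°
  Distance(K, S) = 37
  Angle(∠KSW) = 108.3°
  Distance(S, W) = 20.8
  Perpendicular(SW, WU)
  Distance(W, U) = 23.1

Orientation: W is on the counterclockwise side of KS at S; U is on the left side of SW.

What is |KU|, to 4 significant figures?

34.58

∠KSW = 108.3°, so SW runs at -68.9° + (180° − 108.3°) = 2.800° from the x-axis; with |SW| = 20.8, W = S + 20.8·(cos 2.800°, sin 2.800°) = (34.10, -33.50). SW is perpendicular to WU; with |WU| = 23.1 on the left of SW, U = W + 23.1·(-0.04885, 0.9988) = (32.97, -10.43). Then |KU| = |U − K| = 34.58.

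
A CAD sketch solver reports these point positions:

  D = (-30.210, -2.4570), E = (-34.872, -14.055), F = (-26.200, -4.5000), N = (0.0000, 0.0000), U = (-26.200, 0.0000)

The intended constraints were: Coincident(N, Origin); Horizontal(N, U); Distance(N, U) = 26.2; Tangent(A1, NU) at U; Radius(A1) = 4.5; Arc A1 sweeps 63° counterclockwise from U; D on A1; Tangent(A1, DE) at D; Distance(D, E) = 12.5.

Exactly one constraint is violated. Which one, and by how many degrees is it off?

Tangent(A1, DE) at D — off by 5.10°.

N = (0.00, 0.00) ✓; N.y = 0.00, U.y = 0.00 ✓; |NU| = 26.20 ✓; ∠(FU, UN) = 90.00° ✓; |FU| = 4.500 ✓; bearing(F→D) − bearing(F→U) = 63.00° ✓; |FD| = 4.500 ✓; ∠(FD, DE) = 84.90° ✗; |DE| = 12.50 ✓.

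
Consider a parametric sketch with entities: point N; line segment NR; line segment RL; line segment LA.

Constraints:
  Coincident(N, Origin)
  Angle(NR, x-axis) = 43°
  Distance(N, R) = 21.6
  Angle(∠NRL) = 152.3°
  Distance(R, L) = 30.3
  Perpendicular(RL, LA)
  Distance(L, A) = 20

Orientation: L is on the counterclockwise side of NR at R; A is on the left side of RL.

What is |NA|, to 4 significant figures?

50.42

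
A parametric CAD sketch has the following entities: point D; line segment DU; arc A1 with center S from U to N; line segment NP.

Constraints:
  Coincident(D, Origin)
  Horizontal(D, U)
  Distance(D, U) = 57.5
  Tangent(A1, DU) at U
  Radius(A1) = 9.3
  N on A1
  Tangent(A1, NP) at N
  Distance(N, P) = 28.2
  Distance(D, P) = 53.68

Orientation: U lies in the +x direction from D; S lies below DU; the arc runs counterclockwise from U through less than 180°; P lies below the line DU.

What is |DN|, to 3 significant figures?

49.0

Checks: |SN| = 9.300 ✓; ∠(SN, NP) = 90.00° ✓; |NP| = 28.20 ✓; |DP| = 53.68 ✓.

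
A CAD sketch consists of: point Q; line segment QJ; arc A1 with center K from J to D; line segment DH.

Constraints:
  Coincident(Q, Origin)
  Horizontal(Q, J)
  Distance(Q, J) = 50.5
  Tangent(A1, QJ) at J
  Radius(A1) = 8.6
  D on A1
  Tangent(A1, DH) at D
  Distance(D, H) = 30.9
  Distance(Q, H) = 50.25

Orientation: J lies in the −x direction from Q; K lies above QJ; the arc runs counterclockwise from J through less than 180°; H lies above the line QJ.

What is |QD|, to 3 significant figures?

42.7

Q is at the origin; Q and J share the same y with |QJ| = 50.5 and J on the −x side, so J = (-50.5, 0.00). Tangency of A1 to QJ means the radius KJ is perpendicular to QJ, so K = J + (0, 8.6) = (-50.5, 8.60). Since KD ⟂ DH (tangency), |KH| = √(8.6² + 30.9²) = 32.1 regardless of where D sits on A1. So H lies on both circle(Q, 50.25) and circle(K, 32.1); the above-QJ intersection is H = (-34.6, 36.5). D is the foot of the tangent from H: D = (-42.2, 6.49).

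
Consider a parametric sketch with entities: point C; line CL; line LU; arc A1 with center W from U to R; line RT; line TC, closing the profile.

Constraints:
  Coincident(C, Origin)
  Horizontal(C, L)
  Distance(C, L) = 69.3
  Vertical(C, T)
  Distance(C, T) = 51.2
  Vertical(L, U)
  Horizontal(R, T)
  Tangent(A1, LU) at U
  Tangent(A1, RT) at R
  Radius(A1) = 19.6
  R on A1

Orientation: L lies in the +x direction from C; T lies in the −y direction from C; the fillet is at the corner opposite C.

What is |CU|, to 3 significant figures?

76.2

C is at the origin; CL is horizontal with |CL| = 69.3 and L on the +x side, so L = (69.3, 0.00). CT is vertical with |CT| = 51.2 and T on the −y side, so T = (0.00, -51.2). The virtual corner opposite C is at (69.3, -51.2). Tangency of A1 to LU means the radius WU is perpendicular to LU and tangency of A1 to RT means the radius WR is perpendicular to RT, with radius 19.6, so the center W sits 19.6 in from both sides at W = (49.7, -31.6). That places the tangent points at U = (69.3, -31.6) on LU and R = (49.7, -51.2) on RT. Then |CU| = |U − C| = 76.2.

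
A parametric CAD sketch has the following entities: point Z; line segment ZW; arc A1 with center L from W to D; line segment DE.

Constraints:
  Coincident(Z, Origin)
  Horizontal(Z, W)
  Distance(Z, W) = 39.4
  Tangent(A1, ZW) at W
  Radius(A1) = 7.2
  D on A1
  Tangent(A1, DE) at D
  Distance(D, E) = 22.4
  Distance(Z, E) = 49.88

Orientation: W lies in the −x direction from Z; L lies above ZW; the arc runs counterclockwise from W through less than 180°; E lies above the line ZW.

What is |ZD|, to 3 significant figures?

33.9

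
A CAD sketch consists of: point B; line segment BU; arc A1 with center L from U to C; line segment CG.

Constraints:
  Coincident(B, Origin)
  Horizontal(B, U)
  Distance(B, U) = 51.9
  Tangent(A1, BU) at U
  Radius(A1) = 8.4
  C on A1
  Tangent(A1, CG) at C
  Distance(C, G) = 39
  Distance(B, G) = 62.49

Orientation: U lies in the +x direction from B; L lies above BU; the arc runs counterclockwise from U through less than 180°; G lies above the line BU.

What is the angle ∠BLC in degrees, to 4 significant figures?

161.7°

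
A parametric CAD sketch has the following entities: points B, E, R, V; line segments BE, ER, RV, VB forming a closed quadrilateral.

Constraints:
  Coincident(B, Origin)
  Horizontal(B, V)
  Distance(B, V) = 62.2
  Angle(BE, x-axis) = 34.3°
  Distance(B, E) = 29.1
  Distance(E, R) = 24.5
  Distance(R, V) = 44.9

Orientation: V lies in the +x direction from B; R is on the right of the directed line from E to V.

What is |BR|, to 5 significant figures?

19.339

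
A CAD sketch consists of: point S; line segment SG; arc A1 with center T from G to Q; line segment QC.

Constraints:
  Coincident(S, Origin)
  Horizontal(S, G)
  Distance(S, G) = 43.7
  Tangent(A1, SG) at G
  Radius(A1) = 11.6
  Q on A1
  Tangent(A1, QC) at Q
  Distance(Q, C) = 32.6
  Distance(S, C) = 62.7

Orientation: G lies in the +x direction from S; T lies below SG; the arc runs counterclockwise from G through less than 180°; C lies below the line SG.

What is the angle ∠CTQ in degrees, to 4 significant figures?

70.41°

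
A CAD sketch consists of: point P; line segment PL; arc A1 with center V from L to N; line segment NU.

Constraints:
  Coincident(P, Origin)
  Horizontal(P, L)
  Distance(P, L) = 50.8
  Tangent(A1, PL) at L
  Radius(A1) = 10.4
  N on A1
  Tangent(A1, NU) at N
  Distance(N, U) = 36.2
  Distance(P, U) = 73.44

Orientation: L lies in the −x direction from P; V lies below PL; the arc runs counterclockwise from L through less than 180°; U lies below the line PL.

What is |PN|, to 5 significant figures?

62.240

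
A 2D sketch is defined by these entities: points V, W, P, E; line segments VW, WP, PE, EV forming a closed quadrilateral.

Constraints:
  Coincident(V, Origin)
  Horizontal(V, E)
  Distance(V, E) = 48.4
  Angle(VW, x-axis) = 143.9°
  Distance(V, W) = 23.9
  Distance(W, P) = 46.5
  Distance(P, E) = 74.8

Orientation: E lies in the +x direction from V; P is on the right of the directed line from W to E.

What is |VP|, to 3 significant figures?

37.6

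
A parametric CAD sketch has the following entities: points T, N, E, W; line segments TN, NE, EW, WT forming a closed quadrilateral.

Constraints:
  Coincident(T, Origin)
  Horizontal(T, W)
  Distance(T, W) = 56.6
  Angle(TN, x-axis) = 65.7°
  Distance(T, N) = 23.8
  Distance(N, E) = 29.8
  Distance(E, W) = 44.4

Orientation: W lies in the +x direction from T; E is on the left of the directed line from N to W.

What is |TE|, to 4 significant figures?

51.62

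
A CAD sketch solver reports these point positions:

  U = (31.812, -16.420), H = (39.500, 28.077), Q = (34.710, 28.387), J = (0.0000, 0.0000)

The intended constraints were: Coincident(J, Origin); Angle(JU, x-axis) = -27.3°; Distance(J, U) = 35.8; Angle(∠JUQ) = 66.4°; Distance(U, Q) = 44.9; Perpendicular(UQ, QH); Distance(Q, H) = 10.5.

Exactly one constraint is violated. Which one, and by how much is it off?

Distance(Q, H) = 10.5 — off by 5.70.

J = (0.00, 0.00) ✓; JU at -27.30° ✓; |JU| = 35.80 ✓; ∠JUQ = 66.40° ✓; |UQ| = 44.90 ✓; ∠(UQ, QH) = 90.00° ✓; |QH| = 4.800 ✗.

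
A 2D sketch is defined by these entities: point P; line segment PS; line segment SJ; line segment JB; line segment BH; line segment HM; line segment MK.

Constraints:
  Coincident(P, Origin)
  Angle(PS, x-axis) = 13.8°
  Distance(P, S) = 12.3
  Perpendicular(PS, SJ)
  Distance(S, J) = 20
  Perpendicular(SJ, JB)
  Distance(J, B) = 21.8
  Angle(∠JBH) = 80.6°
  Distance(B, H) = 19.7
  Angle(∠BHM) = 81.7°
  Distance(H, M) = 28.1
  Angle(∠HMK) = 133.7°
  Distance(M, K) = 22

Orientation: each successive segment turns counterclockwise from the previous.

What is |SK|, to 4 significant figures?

33.94

∠BHM = 81.7° gives HM at 31.50° from the x-axis; with |HM| = 28.1, M = (17.72, 13.73). ∠HMK = 133.7° gives MK at 77.80° from the x-axis; with |MK| = 22.0, K = (22.37, 35.24). Then |SK| = |K − S| = 33.94.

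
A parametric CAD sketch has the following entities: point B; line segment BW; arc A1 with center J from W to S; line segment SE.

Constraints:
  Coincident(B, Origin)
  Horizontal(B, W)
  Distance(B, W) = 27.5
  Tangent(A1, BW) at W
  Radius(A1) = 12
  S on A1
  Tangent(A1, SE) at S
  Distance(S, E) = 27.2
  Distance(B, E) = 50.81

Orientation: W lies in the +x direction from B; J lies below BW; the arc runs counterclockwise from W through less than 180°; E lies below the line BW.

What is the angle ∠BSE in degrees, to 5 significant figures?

162.83°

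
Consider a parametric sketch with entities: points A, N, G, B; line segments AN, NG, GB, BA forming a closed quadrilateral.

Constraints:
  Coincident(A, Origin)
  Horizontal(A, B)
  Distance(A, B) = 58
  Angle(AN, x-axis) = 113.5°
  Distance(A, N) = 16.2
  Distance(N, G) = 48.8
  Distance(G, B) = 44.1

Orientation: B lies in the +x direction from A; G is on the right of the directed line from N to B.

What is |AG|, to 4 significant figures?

33.10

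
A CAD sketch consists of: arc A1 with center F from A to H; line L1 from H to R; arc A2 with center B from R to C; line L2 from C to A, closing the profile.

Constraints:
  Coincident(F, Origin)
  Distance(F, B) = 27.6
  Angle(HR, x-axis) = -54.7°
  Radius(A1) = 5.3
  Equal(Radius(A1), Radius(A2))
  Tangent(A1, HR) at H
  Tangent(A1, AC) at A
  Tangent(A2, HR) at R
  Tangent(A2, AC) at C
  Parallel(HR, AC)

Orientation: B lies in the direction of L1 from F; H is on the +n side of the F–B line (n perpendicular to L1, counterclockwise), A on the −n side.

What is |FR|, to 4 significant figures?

28.10

Tangency of A1 to both parallel lines with radius 5.3 puts H and A at F ± 5.3·n: H = (4.326, 3.063), A = (-4.326, -3.063). Equal radii place R and C the same way about B: R = B + 5.3·n = (20.27, -19.46), C = B − 5.3·n = (11.62, -25.59). Then |FR| = |R − F| = 28.10.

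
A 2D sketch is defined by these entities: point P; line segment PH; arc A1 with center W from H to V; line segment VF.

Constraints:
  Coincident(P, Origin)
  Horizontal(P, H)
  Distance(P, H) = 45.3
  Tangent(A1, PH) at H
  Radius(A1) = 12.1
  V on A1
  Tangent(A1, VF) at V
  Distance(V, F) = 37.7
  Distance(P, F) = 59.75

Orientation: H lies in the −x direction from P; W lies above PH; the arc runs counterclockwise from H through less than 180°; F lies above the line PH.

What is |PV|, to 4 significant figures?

35.32

Checks: |WV| = 12.10 ✓; ∠(WV, VF) = 90.00° ✓; |VF| = 37.70 ✓; |PF| = 59.75 ✓.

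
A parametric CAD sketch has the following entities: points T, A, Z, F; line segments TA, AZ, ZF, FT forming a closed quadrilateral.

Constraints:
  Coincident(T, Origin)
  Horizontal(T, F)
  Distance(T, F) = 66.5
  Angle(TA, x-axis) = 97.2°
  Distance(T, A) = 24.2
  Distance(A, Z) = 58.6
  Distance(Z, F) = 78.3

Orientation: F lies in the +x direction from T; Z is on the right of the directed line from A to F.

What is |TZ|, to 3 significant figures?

34.8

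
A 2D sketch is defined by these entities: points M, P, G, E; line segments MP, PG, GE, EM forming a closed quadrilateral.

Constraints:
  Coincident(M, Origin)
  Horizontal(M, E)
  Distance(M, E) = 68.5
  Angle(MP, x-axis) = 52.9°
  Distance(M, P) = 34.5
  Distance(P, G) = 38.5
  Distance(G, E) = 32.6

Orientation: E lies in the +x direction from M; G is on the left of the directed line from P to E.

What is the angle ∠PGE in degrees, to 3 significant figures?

101°

M is at the origin; M and E share the same y with |ME| = 68.5 and E in +x, so E = (68.5, 0). MP runs at 52.9° with |MP| = 34.5, so P = (20.8, 27.5). G is determined by |PG| = 38.5 and |GE| = 32.6 together: it lies at the intersection of circle(P, 38.5) and circle(E, 32.6). With |PE| = 55.1, the foot of the radical line on PE is 31.3 from P and the perpendicular offset is √(38.5² − 31.3²) = 22.4. Taking the left-of-PE solution: G = (59.1, 31.2).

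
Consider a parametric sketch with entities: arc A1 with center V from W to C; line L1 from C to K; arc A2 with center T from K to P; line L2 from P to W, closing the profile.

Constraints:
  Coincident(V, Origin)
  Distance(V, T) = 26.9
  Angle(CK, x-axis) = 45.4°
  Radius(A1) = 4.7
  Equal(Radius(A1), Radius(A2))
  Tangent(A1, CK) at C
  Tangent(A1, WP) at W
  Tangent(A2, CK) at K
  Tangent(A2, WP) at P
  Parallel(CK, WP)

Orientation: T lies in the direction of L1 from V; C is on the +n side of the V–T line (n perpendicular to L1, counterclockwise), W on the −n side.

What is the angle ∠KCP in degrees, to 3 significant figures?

19.3°

The slot axis is L1's direction at 45.4°, so u = (cos 45.4°, sin 45.4°) = (0.702, 0.712) and n = (−sin 45.4°, cos 45.4°) = (-0.712, 0.702). V is at the origin and T lies 26.9 along u from V, so T = 26.9·u = (18.9, 19.2). Tangency of A1 to both parallel lines with radius 4.7 puts C and W at V ± 4.7·n: C = (-3.35, 3.30), W = (3.35, -3.30). Equal radii place K and P the same way about T: K = T + 4.7·n = (15.5, 22.5), P = T − 4.7·n = (22.2, 15.9). Then cos ∠KCP = CK·CP / (|CK||CP|), giving 19.3°.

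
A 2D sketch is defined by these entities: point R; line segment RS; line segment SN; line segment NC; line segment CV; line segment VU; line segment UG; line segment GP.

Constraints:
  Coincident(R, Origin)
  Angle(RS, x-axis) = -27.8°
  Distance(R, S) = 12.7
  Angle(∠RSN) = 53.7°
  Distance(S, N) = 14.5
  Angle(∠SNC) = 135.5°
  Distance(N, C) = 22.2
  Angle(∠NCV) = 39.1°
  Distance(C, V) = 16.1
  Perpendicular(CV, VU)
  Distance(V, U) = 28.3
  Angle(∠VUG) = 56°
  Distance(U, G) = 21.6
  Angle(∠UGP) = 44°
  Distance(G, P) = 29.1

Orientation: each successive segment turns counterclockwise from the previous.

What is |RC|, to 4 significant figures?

23.43

∠RSN = 53.7° gives SN at 98.50° from the x-axis; with |SN| = 14.5, N = (9.091, 8.418). ∠SNC = 135.5° gives NC at 143.0° from the x-axis; with |NC| = 22.2, C = (-8.639, 21.78). Then |RC| = |C − R| = 23.43.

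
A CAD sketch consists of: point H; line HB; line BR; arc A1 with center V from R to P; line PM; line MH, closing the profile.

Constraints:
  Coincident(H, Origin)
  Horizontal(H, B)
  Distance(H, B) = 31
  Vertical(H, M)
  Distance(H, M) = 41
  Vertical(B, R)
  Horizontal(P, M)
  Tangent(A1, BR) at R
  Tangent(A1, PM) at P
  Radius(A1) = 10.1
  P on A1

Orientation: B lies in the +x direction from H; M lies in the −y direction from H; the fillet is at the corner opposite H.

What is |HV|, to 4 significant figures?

37.30

H and M share the same x with |HM| = 41.0 and M on the −y side, so M = (0.000, -41.00). The virtual corner opposite H is at (31.00, -41.00). Tangency of A1 to BR means the radius VR is perpendicular to BR and A1 meets PM tangentially, so VP is at right angles to PM, with radius 10.1, so the center V sits 10.1 in from both sides at V = (20.90, -30.90). Then |HV| = |V − H| = 37.30.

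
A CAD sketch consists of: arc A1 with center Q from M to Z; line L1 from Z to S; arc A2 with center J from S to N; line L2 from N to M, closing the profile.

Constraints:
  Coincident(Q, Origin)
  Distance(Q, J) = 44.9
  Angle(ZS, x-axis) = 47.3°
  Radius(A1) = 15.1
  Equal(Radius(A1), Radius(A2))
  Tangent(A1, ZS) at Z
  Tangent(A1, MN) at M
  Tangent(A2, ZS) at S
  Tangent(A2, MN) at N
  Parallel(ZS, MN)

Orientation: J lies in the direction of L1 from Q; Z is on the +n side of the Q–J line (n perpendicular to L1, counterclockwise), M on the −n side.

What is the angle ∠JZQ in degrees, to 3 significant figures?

71.4°

The slot axis is L1's direction at 47.3°, so u = (cos 47.3°, sin 47.3°) = (0.678, 0.735) and n = (−sin 47.3°, cos 47.3°) = (-0.735, 0.678). Q is at the origin and J lies 44.9 along u from Q, so J = 44.9·u = (30.4, 33.0). Tangency of A1 to both parallel lines with radius 15.1 puts Z and M at Q ± 15.1·n: Z = (-11.1, 10.2), M = (11.1, -10.2). Then cos ∠JZQ = ZJ·ZQ / (|ZJ||ZQ|), giving 71.4°.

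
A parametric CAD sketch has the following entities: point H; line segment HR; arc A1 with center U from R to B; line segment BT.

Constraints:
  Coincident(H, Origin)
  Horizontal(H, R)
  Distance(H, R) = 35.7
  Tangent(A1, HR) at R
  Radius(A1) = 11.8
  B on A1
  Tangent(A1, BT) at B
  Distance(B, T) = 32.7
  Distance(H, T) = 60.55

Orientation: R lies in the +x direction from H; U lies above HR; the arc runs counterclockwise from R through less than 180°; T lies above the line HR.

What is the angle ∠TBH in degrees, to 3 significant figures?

92.8°

H is at the origin; HR is horizontal with |HR| = 35.7 and R on the +x side, so R = (35.7, 0.00). Tangency of A1 to HR means the radius UR is perpendicular to HR, so U = R + (0, 11.8) = (35.7, 11.8). Since UB ⟂ BT (tangency), |UT| = √(11.8² + 32.7²) = 34.8 regardless of where B sits on A1. So T lies on both circle(H, 60.55) and circle(U, 34.8); the above-HR intersection is T = (38.9, 46.4). B is the foot of the tangent from T: B = (47.1, 14.8).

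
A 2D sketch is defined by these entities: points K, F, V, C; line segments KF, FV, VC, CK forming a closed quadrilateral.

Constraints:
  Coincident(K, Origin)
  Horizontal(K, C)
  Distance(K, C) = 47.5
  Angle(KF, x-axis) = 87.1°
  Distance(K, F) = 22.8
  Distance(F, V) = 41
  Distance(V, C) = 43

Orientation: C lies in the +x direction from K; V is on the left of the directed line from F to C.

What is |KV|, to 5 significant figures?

56.141

Checks: |FV| = 41.00 ✓; |VC| = 43.00 ✓.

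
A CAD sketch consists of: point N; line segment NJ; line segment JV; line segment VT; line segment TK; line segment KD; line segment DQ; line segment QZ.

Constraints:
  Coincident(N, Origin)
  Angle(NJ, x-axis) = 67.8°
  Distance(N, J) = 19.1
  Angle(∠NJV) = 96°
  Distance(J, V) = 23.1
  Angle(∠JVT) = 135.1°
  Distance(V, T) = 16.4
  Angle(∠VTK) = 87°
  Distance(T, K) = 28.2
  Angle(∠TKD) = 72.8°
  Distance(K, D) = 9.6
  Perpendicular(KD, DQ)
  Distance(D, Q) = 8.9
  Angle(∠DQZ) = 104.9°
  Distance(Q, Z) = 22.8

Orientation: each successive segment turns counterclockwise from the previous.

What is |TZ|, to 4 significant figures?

24.08

The perpendicularity gives DQ at right angles to KD, so DQ runs at 126.9°; with |DQ| = 8.9, Q = (-17.01, 10.22). ∠DQZ = 104.9° gives QZ at -158.0° from the x-axis; with |QZ| = 22.8, Z = (-38.15, 1.678). Then |TZ| = |Z − T| = 24.08.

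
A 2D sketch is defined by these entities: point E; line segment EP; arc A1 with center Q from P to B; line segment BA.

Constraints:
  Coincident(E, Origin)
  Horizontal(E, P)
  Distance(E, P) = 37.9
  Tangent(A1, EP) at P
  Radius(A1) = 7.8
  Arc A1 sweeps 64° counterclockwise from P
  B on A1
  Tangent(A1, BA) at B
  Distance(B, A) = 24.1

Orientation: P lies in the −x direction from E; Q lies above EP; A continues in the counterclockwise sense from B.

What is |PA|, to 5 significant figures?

31.418

E is at the origin; EP is horizontal with |EP| = 37.9 and P on the −x side, so P = (-37.900, 0.0000). Tangency of A1 to EP means the radius QP is perpendicular to EP, so Q = P + (0, 7.8) = (-37.900, 7.8000). On A1, P sits at bearing -90° from Q; a 64° counterclockwise sweep puts B at bearing -26°, so B = Q + 7.8·(cos -26°, sin -26°) = (-30.889, 4.3807). Tangency of A1 to BA means the radius QB is perpendicular to BA, so BA runs along (−sin -26°, cos -26°); with |BA| = 24.1, A = (-20.325, 26.042). Then |PA| = |A − P| = 31.418.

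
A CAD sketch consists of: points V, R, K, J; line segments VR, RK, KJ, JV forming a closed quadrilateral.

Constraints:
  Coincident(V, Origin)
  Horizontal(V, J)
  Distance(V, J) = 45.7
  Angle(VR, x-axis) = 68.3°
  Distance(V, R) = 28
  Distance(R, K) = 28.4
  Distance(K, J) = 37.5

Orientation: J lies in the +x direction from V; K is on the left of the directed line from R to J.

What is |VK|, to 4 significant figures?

51.76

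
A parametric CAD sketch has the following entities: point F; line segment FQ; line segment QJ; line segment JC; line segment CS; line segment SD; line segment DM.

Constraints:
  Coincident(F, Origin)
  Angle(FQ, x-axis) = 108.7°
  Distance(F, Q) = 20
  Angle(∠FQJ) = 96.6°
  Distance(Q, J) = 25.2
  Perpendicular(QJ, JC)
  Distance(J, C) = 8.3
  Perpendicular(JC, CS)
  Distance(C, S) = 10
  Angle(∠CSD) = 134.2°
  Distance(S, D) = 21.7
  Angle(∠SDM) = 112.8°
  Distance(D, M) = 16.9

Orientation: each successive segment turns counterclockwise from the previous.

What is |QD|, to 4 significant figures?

7.257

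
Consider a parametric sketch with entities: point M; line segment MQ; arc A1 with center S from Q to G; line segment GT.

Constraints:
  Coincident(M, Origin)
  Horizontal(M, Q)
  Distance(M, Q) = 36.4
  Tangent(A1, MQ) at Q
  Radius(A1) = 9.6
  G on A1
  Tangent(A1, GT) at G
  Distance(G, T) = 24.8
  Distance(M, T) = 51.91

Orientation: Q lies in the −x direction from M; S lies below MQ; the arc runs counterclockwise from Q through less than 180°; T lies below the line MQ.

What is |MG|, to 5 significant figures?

47.220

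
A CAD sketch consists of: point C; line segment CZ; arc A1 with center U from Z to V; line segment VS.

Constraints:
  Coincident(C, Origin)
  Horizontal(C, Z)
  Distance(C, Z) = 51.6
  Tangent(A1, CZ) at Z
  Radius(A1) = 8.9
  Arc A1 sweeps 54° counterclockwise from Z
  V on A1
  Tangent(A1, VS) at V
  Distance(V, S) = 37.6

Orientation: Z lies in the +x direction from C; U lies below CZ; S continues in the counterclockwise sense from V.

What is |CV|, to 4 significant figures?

44.55

C is at the origin; C and Z share the same y with |CZ| = 51.6 and Z on the +x side, so Z = (51.60, 0.000). The tangent condition forces UZ to be normal to CZ, so U = Z + (0, -8.9) = (51.60, -8.900). On A1, Z sits at bearing 90° from U; a 54° counterclockwise sweep puts V at bearing 144°, so V = U + 8.9·(cos 144°, sin 144°) = (44.40, -3.669). Then |CV| = |V − C| = 44.55.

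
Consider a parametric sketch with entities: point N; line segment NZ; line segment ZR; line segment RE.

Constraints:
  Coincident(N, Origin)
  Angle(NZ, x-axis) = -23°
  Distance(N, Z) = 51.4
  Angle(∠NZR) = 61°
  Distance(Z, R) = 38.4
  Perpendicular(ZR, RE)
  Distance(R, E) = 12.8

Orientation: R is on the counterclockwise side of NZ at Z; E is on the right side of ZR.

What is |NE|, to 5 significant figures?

59.308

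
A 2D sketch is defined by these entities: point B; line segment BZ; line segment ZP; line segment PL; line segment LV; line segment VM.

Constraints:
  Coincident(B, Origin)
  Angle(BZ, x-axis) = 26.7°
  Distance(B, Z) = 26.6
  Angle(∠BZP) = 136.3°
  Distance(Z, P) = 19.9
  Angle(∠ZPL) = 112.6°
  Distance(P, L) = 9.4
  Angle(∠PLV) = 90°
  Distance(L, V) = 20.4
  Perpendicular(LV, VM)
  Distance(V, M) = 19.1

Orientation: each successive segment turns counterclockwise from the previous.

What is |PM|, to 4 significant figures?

22.59

∠PLV = 90.0° gives LV at -132.2° from the x-axis; with |LV| = 20.4, V = (9.773, 21.90). LV ⟂ VM, so VM runs at -42.20°; with |VM| = 19.1, M = (23.92, 9.071). Then |PM| = |M − P| = 22.59.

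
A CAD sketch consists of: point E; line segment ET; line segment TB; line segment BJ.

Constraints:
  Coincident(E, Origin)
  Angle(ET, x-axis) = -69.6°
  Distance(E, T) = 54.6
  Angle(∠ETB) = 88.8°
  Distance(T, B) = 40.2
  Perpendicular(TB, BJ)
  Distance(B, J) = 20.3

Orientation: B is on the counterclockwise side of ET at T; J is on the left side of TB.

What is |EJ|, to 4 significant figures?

51.97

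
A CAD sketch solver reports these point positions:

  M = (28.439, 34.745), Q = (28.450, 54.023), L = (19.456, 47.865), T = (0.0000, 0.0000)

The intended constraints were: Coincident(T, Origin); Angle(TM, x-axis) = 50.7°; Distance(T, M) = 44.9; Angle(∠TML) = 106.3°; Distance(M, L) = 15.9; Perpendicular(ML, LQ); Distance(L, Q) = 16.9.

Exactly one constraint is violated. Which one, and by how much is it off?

Distance(L, Q) = 16.9 — off by 6.00.

T = (0.00, 0.00) ✓; TM at 50.70° ✓; |TM| = 44.90 ✓; ∠TML = 106.3° ✓; |ML| = 15.90 ✓; ∠(ML, LQ) = 90.00° ✓; |LQ| = 10.90 ✗.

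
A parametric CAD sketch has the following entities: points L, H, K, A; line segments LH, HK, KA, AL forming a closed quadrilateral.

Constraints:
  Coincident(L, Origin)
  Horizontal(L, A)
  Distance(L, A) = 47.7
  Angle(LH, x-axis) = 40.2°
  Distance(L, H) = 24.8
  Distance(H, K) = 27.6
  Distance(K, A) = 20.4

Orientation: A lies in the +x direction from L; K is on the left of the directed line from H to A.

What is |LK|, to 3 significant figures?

50.5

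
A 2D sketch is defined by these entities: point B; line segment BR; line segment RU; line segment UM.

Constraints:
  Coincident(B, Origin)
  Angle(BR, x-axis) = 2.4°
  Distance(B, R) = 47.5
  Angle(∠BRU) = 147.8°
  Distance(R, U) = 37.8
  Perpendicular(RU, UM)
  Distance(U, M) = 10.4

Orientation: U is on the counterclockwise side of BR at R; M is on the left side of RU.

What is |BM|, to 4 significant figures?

79.41

∠BRU = 147.8°, so RU runs at 2.4° + (180° − 147.8°) = 34.60° from the x-axis; with |RU| = 37.8, U = R + 37.8·(cos 34.60°, sin 34.60°) = (78.57, 23.45). RU is perpendicular to UM; with |UM| = 10.4 on the left of RU, M = U + 10.4·(-0.5678, 0.8231) = (72.67, 32.01). Then |BM| = |M − B| = 79.41.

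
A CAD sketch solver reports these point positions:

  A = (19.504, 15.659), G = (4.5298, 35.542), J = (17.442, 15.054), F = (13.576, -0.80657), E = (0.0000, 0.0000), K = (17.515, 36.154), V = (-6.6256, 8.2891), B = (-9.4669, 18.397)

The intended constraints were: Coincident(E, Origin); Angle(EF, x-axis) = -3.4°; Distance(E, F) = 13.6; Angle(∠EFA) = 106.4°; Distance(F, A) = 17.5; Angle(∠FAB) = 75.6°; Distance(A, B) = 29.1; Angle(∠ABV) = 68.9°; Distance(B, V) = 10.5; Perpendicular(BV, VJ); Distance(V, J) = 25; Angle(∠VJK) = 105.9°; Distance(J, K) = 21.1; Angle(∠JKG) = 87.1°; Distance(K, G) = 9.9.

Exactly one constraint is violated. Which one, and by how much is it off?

Distance(K, G) = 9.9 — off by 3.10.

E = (0.00, 0.00) ✓; EF at -3.400° ✓; |EF| = 13.60 ✓; ∠EFA = 106.4° ✓; |FA| = 17.50 ✓; ∠FAB = 75.60° ✓; |AB| = 29.10 ✓; ∠ABV = 68.90° ✓; |BV| = 10.50 ✓; ∠(BV, VJ) = 90.00° ✓; |VJ| = 25.00 ✓; ∠VJK = 105.9° ✓; |JK| = 21.10 ✓; ∠JKG = 87.10° ✓; |KG| = 13.00 ✗.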